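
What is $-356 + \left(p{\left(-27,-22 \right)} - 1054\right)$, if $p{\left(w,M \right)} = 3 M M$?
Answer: $42$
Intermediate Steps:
$p{\left(w,M \right)} = 3 M^{2}$
$-356 + \left(p{\left(-27,-22 \right)} - 1054\right) = -356 - \left(1054 - 3 \left(-22\right)^{2}\right) = -356 + \left(3 \cdot 484 - 1054\right) = -356 + \left(1452 - 1054\right) = -356 + 398 = 42$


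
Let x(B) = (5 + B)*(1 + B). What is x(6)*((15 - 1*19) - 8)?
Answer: -924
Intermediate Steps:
x(B) = (1 + B)*(5 + B)
x(6)*((15 - 1*19) - 8) = (5 + 6**2 + 6*6)*((15 - 1*19) - 8) = (5 + 36 + 36)*((15 - 19) - 8) = 77*(-4 - 8) = 77*(-12) = -924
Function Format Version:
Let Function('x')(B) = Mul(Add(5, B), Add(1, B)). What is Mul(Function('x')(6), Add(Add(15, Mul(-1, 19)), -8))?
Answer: -924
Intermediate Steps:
Function('x')(B) = Mul(Add(1, B), Add(5, B))
Mul(Function('x')(6), Add(Add(15, Mul(-1, 19)), -8)) = Mul(Add(5, Pow(6, 2), Mul(6, 6)), Add(Add(15, Mul(-1, 19)), -8)) = Mul(Add(5, 36, 36), Add(Add(15, -19), -8)) = Mul(77, Add(-4, -8)) = Mul(77, -12) = -924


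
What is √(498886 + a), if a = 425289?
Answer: 5*√36967 ≈ 961.34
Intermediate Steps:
√(498886 + a) = √(498886 + 425289) = √924175 = 5*√36967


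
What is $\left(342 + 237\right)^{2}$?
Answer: $335241$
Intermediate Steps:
$\left(342 + 237\right)^{2} = 579^{2} = 335241$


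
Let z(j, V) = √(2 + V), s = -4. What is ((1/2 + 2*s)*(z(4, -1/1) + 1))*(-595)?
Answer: 8925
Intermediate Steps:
((1/2 + 2*s)*(z(4, -1/1) + 1))*(-595) = ((1/2 + 2*(-4))*(√(2 - 1/1) + 1))*(-595) = ((½ - 8)*(√(2 - 1*1) + 1))*(-595) = -15*(√(2 - 1) + 1)/2*(-595) = -15*(√1 + 1)/2*(-595) = -15*(1 + 1)/2*(-595) = -15/2*2*(-595) = -15*(-595) = 8925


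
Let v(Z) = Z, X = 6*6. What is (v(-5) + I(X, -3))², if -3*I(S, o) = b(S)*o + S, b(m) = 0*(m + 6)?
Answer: 289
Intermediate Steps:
b(m) = 0 (b(m) = 0*(6 + m) = 0)
X = 36
I(S, o) = -S/3 (I(S, o) = -(0*o + S)/3 = -(0 + S)/3 = -S/3)
(v(-5) + I(X, -3))² = (-5 - ⅓*36)² = (-5 - 12)² = (-17)² = 289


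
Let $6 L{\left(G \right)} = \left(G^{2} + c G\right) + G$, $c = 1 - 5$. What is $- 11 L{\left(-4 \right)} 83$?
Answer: $- \frac{12782}{3} \approx -4260.7$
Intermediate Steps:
$c = -4$
$L{\left(G \right)} = - \frac{G}{2} + \frac{G^{2}}{6}$ ($L{\left(G \right)} = \frac{\left(G^{2} - 4 G\right) + G}{6} = \frac{G^{2} - 3 G}{6} = - \frac{G}{2} + \frac{G^{2}}{6}$)
$- 11 L{\left(-4 \right)} 83 = - 11 \cdot \frac{1}{6} \left(-4\right) \left(-3 - 4\right) 83 = - 11 \cdot \frac{1}{6} \left(-4\right) \left(-7\right) 83 = \left(-11\right) \frac{14}{3} \cdot 83 = \left(- \frac{154}{3}\right) 83 = - \frac{12782}{3}$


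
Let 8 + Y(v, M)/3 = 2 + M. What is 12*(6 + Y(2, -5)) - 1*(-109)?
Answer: -215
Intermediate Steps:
Y(v, M) = -18 + 3*M (Y(v, M) = -24 + 3*(2 + M) = -24 + (6 + 3*M) = -18 + 3*M)
12*(6 + Y(2, -5)) - 1*(-109) = 12*(6 + (-18 + 3*(-5))) - 1*(-109) = 12*(6 + (-18 - 15)) + 109 = 12*(6 - 33) + 109 = 12*(-27) + 109 = -324 + 109 = -215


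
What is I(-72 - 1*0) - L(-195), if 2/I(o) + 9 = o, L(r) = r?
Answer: 15793/81 ≈ 194.98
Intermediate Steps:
I(o) = 2/(-9 + o)
I(-72 - 1*0) - L(-195) = 2/(-9 + (-72 - 1*0)) - 1*(-195) = 2/(-9 + (-72 + 0)) + 195 = 2/(-9 - 72) + 195 = 2/(-81) + 195 = 2*(-1/81) + 195 = -2/81 + 195 = 15793/81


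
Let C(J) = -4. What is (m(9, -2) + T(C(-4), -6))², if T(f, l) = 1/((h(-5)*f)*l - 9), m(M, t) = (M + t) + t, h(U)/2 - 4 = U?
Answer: 80656/3249 ≈ 24.825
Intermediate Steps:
h(U) = 8 + 2*U
m(M, t) = M + 2*t
T(f, l) = 1/(-9 - 2*f*l) (T(f, l) = 1/(((8 + 2*(-5))*f)*l - 9) = 1/(((8 - 10)*f)*l - 9) = 1/((-2*f)*l - 9) = 1/(-2*f*l - 9) = 1/(-9 - 2*f*l))
(m(9, -2) + T(C(-4), -6))² = ((9 + 2*(-2)) - 1/(9 + 2*(-4)*(-6)))² = ((9 - 4) - 1/(9 + 48))² = (5 - 1/57)² = (284/57)² = 80656/3249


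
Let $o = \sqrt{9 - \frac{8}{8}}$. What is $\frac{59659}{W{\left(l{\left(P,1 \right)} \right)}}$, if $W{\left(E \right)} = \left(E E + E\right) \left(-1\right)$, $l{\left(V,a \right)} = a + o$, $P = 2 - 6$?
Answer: $- \frac{298295}{14} + \frac{178977 \sqrt{2}}{14} \approx -3227.4$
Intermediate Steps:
$P = -4$ ($P = 2 - 6 = -4$)
$o = 2 \sqrt{2}$ ($o = \sqrt{9 - 1} = \sqrt{8} = 2 \sqrt{2} \approx 2.8284$)
$l{\left(V,a \right)} = a + 2 \sqrt{2}$
$W{\left(E \right)} = - E - E^{2}$ ($W{\left(E \right)} = \left(E^{2} + E\right) \left(-1\right) = \left(E + E^{2}\right) \left(-1\right) = - E - E^{2}$)
$\frac{59659}{W{\left(l{\left(P,1 \right)} \right)}} = \frac{59659}{\left(-1\right) \left(1 + 2 \sqrt{2}\right) \left(1 + \left(1 + 2 \sqrt{2}\right)\right)} = \frac{59659}{\left(-1\right) \left(1 + 2 \sqrt{2}\right) \left(2 + 2 \sqrt{2}\right)} = 59659 \left(- \frac{1}{\left(1 + 2 \sqrt{2}\right) \left(2 + 2 \sqrt{2}\right)}\right) = - \frac{59659}{\left(1 + 2 \sqrt{2}\right) \left(2 + 2 \sqrt{2}\right)}$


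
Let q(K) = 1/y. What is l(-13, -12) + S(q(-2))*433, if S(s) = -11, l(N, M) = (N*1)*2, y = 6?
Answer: -4789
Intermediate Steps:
l(N, M) = 2*N (l(N, M) = N*2 = 2*N)
q(K) = 1/6
l(-13, -12) + S(q(-2))*433 = 2*(-13) - 11*433 = -26 - 4763 = -4789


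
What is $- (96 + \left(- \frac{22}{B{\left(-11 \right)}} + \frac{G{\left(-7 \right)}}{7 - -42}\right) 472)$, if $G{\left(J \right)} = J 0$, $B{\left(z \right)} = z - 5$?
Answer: $-745$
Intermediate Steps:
$B{\left(z \right)} = -5 + z$ ($B{\left(z \right)} = z - 5 = -5 + z$)
$G{\left(J \right)} = 0$
$- (96 + \left(- \frac{22}{B{\left(-11 \right)}} + \frac{G{\left(-7 \right)}}{7 - -42}\right) 472) = - (96 + \left(- \frac{22}{-5 - 11} + \frac{0}{7 - -42}\right) 472) = - (96 + \left(- \frac{22}{-16} + \frac{0}{7 + 42}\right) 472) = - (96 + \left(\left(-22\right) \left(- \frac{1}{16}\right) + \frac{0}{49}\right) 472) = - (96 + \left(\frac{11}{8} + 0 \cdot \frac{1}{49}\right) 472) = - (96 + \left(\frac{11}{8} + 0\right) 472) = - (96 + \frac{11}{8} \cdot 472) = - (96 + 649) = \left(-1\right) 745 = -745$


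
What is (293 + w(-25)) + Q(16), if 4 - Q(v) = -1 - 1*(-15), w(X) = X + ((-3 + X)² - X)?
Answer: 1067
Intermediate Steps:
w(X) = (-3 + X)²
Q(v) = -10 (Q(v) = 4 - (-1 - 1*(-15)) = 4 - (-1 + 15) = 4 - 1*14 = 4 - 14 = -10)
(293 + w(-25)) + Q(16) = (293 + (-3 - 25)²) - 10 = (293 + (-28)²) - 10 = (293 + 784) - 10 = 1077 - 10 = 1067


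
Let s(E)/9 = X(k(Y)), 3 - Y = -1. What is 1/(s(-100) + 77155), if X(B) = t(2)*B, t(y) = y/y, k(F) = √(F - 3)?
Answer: 1/77164 ≈ 1.2959e-5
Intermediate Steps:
Y = 4 (Y = 3 - 1*(-1) = 3 + 1 = 4)
k(F) = √(-3 + F)
t(y) = 1
X(B) = B (X(B) = 1*B = B)
s(E) = 9 (s(E) = 9*√(-3 + 4) = 9*√1 = 9*1 = 9)
1/(s(-100) + 77155) = 1/(9 + 77155) = 1/77164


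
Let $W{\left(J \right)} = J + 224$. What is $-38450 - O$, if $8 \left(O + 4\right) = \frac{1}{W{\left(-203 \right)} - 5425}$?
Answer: $- \frac{1662097471}{43232} \approx -38446.0$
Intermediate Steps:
$W{\left(J \right)} = 224 + J$
$O = - \frac{172929}{43232}$ ($O = -4 + \frac{1}{8 \left(\left(224 - 203\right) - 5425\right)} = -4 + \frac{1}{8 \left(21 - 5425\right)} = -4 + \frac{1}{8 \left(-5404\right)} = -4 + \frac{1}{8} \left(- \frac{1}{5404}\right) = -4 - \frac{1}{43232} = - \frac{172929}{43232} \approx -4.0$)
$-38450 - O = -38450 - - \frac{172929}{43232} = -38450 + \frac{172929}{43232} = - \frac{1662097471}{43232}$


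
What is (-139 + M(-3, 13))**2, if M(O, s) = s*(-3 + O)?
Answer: 47089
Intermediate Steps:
(-139 + M(-3, 13))**2 = (-139 + 13*(-3 - 3))**2 = (-139 + 13*(-6))**2 = (-139 - 78)**2 = (-217)**2 = 47089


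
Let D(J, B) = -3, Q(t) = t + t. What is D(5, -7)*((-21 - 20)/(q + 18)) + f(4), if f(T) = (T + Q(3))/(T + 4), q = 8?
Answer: 311/52 ≈ 5.9808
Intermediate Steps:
Q(t) = 2*t
f(T) = (6 + T)/(4 + T) (f(T) = (T + 2*3)/(T + 4) = (T + 6)/(4 + T) = (6 + T)/(4 + T))
D(5, -7)*((-21 - 20)/(q + 18)) + f(4) = -3*(-21 - 20)/(8 + 18) + (6 + 4)/(4 + 4) = -(-123)/26 + 10/8 = -(-123)/26 + (⅛)*10 = -3*(-41/26) + 5/4 = 123/26 + 5/4 = 311/52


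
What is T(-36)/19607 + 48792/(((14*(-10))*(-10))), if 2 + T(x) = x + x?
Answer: 2440207/70025 ≈ 34.848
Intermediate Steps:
T(x) = -2 + 2*x (T(x) = -2 + (x + x) = -2 + 2*x)
T(-36)/19607 + 48792/(((14*(-10))*(-10))) = (-2 + 2*(-36))/19607 + 48792/(((14*(-10))*(-10))) = (-2 - 72)*(1/19607) + 48792/((-140*(-10))) = -74*1/19607 + 48792/1400 = -74/19607 + 48792*(1/1400) = -74/19607 + 6099/175 = 2440207/70025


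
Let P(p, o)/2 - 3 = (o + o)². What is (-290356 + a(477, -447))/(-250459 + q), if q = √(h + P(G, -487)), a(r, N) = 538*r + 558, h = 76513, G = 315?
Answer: 4154112974/31363868405 + 49758*√219319/31363868405 ≈ 0.13319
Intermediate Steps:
P(p, o) = 6 + 8*o² (P(p, o) = 6 + 2*(o + o)² = 6 + 2*(2*o)² = 6 + 2*(4*o²) = 6 + 8*o²)
a(r, N) = 558 + 538*r
q = 3*√219319 (q = √(76513 + (6 + 8*(-487)²)) = √(76513 + (6 + 8*237169)) = √(76513 + (6 + 1897352)) = √(76513 + 1897358) = √1973871 = 3*√219319 ≈ 1404.9)
(-290356 + a(477, -447))/(-250459 + q) = (-290356 + (558 + 538*477))/(-250459 + 3*√219319) = (-290356 + (558 + 256626))/(-250459 + 3*√219319) = (-290356 + 257184)/(-250459 + 3*√219319) = -33172/(-250459 + 3*√219319)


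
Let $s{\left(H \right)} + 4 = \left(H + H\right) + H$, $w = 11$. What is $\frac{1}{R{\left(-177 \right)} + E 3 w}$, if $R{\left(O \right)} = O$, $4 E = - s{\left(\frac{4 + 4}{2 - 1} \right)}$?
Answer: $- \frac{1}{342} \approx -0.002924$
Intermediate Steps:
$s{\left(H \right)} = -4 + 3 H$ ($s{\left(H \right)} = -4 + \left(\left(H + H\right) + H\right) = -4 + \left(2 H + H\right) = -4 + 3 H$)
$E = -5$ ($E = \frac{\left(-1\right) \left(-4 + 3 \frac{4 + 4}{2 - 1}\right)}{4} = \frac{\left(-1\right) \left(-4 + 3 \cdot \frac{8}{1}\right)}{4} = \frac{\left(-1\right) \left(-4 + 3 \cdot 8 \cdot 1\right)}{4} = \frac{\left(-1\right) \left(-4 + 3 \cdot 8\right)}{4} = \frac{\left(-1\right) \left(-4 + 24\right)}{4} = \frac{\left(-1\right) 20}{4} = \frac{1}{4} \left(-20\right) = -5$)
$\frac{1}{R{\left(-177 \right)} + E 3 w} = \frac{1}{-177 + \left(-5\right) 3 \cdot 11} = \frac{1}{-177 - 165} = \frac{1}{-342} = - \frac{1}{342}$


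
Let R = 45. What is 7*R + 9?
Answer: 324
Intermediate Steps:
7*R + 9 = 7*45 + 9 = 315 + 9 = 324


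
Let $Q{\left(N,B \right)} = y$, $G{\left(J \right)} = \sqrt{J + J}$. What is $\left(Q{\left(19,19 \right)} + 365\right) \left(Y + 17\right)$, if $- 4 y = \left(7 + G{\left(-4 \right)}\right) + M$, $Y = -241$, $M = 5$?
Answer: $-81088 + 112 i \sqrt{2} \approx -81088.0 + 158.39 i$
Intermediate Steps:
$G{\left(J \right)} = \sqrt{2} \sqrt{J}$ ($G{\left(J \right)} = \sqrt{2 J} = \sqrt{2} \sqrt{J}$)
$y = -3 - \frac{i \sqrt{2}}{2}$ ($y = - \frac{\left(7 + \sqrt{2} \sqrt{-4}\right) + 5}{4} = - \frac{\left(7 + \sqrt{2} \cdot 2 i\right) + 5}{4} = - \frac{\left(7 + 2 i \sqrt{2}\right) + 5}{4} = - \frac{12 + 2 i \sqrt{2}}{4} = -3 - \frac{i \sqrt{2}}{2} \approx -3.0 - 0.70711 i$)
$Q{\left(N,B \right)} = -3 - \frac{i \sqrt{2}}{2}$
$\left(Q{\left(19,19 \right)} + 365\right) \left(Y + 17\right) = \left(\left(-3 - \frac{i \sqrt{2}}{2}\right) + 365\right) \left(-241 + 17\right) = \left(362 - \frac{i \sqrt{2}}{2}\right) \left(-224\right) = -81088 + 112 i \sqrt{2}$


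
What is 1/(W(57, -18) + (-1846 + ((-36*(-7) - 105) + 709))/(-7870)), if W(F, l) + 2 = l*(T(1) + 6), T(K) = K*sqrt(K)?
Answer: -787/100637 ≈ -0.0078202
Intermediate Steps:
T(K) = K**(3/2)
W(F, l) = -2 + 7*l (W(F, l) = -2 + l*(1**(3/2) + 6) = -2 + l*(1 + 6) = -2 + l*7 = -2 + 7*l)
1/(W(57, -18) + (-1846 + ((-36*(-7) - 105) + 709))/(-7870)) = 1/((-2 + 7*(-18)) + (-1846 + ((-36*(-7) - 105) + 709))/(-7870)) = 1/((-2 - 126) + (-1846 + ((252 - 105) + 709))*(-1/7870)) = 1/(-128 + (-1846 + (147 + 709))*(-1/7870)) = 1/(-128 + (-1846 + 856)*(-1/7870)) = 1/(-128 - 990*(-1/7870)) = 1/(-128 + 99/787) = 1/(-100637/787) = -787/100637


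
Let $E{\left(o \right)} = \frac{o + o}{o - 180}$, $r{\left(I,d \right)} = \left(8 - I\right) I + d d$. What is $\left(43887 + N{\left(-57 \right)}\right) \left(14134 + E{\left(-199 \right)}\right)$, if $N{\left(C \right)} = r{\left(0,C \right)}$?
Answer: $\frac{252516225024}{379} \approx 6.6627 \cdot 10^{8}$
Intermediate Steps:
$r{\left(I,d \right)} = d^{2} + I \left(8 - I\right)$ ($r{\left(I,d \right)} = I \left(8 - I\right) + d^{2} = d^{2} + I \left(8 - I\right)$)
$E{\left(o \right)} = \frac{2 o}{-180 + o}$
$N{\left(C \right)} = C^{2}$ ($N{\left(C \right)} = C^{2} - 0^{2} + 8 \cdot 0 = C^{2} - 0 + 0 = C^{2} + 0 + 0 = C^{2}$)
$\left(43887 + N{\left(-57 \right)}\right) \left(14134 + E{\left(-199 \right)}\right) = \left(43887 + \left(-57\right)^{2}\right) \left(14134 + 2 \left(-199\right) \frac{1}{-180 - 199}\right) = \left(43887 + 3249\right) \left(14134 + 2 \left(-199\right) \frac{1}{-379}\right) = 47136 \left(14134 + 2 \left(-199\right) \left(- \frac{1}{379}\right)\right) = 47136 \left(14134 + \frac{398}{379}\right) = 47136 \cdot \frac{5357184}{379} = \frac{252516225024}{379}$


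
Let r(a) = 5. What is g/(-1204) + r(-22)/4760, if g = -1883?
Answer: 64065/40936 ≈ 1.5650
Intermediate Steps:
g/(-1204) + r(-22)/4760 = -1883/(-1204) + 5/4760 = -1883*(-1/1204) + 5*(1/4760) = 269/172 + 1/952 = 64065/40936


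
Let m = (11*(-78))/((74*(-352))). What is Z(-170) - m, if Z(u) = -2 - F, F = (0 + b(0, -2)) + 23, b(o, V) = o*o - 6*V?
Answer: -43847/1184 ≈ -37.033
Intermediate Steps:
b(o, V) = o² - 6*V
F = 35 (F = (0 + (0² - 6*(-2))) + 23 = (0 + (0 + 12)) + 23 = (0 + 12) + 23 = 12 + 23 = 35)
m = 39/1184 (m = -858/(-26048) = -858*(-1/26048) = 39/1184 ≈ 0.032939)
Z(u) = -37 (Z(u) = -2 - 1*35 = -2 - 35 = -37)
Z(-170) - m = -37 - 1*39/1184 = -37 - 39/1184 = -43847/1184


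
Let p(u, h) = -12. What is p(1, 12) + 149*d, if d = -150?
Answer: -22362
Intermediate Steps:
p(1, 12) + 149*d = -12 + 149*(-150) = -12 - 22350 = -22362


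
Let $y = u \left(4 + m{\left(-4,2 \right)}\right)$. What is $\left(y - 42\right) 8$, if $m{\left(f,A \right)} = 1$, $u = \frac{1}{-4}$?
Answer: $-346$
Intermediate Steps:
$u = - \frac{1}{4} \approx -0.25$
$y = - \frac{5}{4}$ ($y = - \frac{4 + 1}{4} = \left(- \frac{1}{4}\right) 5 = - \frac{5}{4} \approx -1.25$)
$\left(y - 42\right) 8 = \left(- \frac{5}{4} - 42\right) 8 = \left(- \frac{173}{4}\right) 8 = -346$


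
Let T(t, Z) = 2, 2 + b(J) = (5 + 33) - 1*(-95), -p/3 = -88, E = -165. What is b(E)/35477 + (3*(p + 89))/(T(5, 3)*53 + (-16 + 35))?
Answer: 37586518/4434625 ≈ 8.4757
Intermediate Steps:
p = 264 (p = -3*(-88) = 264)
b(J) = 131 (b(J) = -2 + ((5 + 33) - 1*(-95)) = -2 + (38 + 95) = -2 + 133 = 131)
b(E)/35477 + (3*(p + 89))/(T(5, 3)*53 + (-16 + 35)) = 131/35477 + (3*(264 + 89))/(2*53 + (-16 + 35)) = 131*(1/35477) + (3*353)/(106 + 19) = 131/35477 + 1059/125 = 37586518/4434625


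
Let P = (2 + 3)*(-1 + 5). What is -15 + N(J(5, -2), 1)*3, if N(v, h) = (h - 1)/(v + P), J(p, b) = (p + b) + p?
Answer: -15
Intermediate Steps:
P = 20 (P = 5*4 = 20)
J(p, b) = b + 2*p (J(p, b) = (b + p) + p = b + 2*p)
N(v, h) = (-1 + h)/(20 + v) (N(v, h) = (h - 1)/(v + 20) = (-1 + h)/(20 + v))
-15 + N(J(5, -2), 1)*3 = -15 + ((-1 + 1)/(20 + (-2 + 2*5)))*3 = -15 + (0/(20 + (-2 + 10)))*3 = -15 + (0/(20 + 8))*3 = -15 + (0/28)*3 = -15 + ((1/28)*0)*3 = -15 + 0*3 = -15 + 0 = -15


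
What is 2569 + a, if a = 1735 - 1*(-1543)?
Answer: 5847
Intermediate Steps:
a = 3278 (a = 1735 + 1543 = 3278)
2569 + a = 2569 + 3278 = 5847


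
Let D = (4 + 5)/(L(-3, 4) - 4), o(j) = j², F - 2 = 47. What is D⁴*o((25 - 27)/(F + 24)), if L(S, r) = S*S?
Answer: 26244/3330625 ≈ 0.0078796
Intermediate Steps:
L(S, r) = S²
F = 49 (F = 2 + 47 = 49)
D = 9/5 (D = (4 + 5)/((-3)² - 4) = 9/(9 - 4) = 9/5 ≈ 1.8000)
D⁴*o((25 - 27)/(F + 24)) = (9/5)⁴*((25 - 27)/(49 + 24))² = 6561*(-2/73)²/625 = (6561/625)*(4/5329) = 26244/3330625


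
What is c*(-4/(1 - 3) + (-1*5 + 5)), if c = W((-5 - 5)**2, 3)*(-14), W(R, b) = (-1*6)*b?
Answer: 504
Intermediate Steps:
W(R, b) = -6*b
c = 252 (c = -6*3*(-14) = -18*(-14) = 252)
c*(-4/(1 - 3) + (-1*5 + 5)) = 252*(-4/(1 - 3) + (-1*5 + 5)) = 252*(-4/(-2) + (-5 + 5)) = 252*(-1/2*(-4) + 0) = 252*(2 + 0) = 252*2 = 504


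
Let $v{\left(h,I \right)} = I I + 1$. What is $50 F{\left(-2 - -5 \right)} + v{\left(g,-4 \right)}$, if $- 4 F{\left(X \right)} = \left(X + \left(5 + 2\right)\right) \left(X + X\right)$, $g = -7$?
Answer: $-733$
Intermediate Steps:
$F{\left(X \right)} = - \frac{X \left(7 + X\right)}{2}$ ($F{\left(X \right)} = - \frac{\left(X + \left(5 + 2\right)\right) \left(X + X\right)}{4} = - \frac{\left(X + 7\right) 2 X}{4} = - \frac{\left(7 + X\right) 2 X}{4} = - \frac{2 X \left(7 + X\right)}{4} = - \frac{X \left(7 + X\right)}{2}$)
$v{\left(h,I \right)} = 1 + I^{2}$ ($v{\left(h,I \right)} = I^{2} + 1 = 1 + I^{2}$)
$50 F{\left(-2 - -5 \right)} + v{\left(g,-4 \right)} = 50 \left(- \frac{\left(-2 - -5\right) \left(7 - -3\right)}{2}\right) + \left(1 + \left(-4\right)^{2}\right) = 50 \left(- \frac{\left(-2 + 5\right) \left(7 + \left(-2 + 5\right)\right)}{2}\right) + \left(1 + 16\right) = 50 \left(\left(- \frac{1}{2}\right) 3 \left(7 + 3\right)\right) + 17 = 50 \left(\left(- \frac{1}{2}\right) 3 \cdot 10\right) + 17 = 50 \left(-15\right) + 17 = -750 + 17 = -733$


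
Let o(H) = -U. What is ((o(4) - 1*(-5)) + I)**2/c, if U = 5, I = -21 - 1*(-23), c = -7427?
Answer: -4/7427 ≈ -0.00053858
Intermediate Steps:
I = 2 (I = -21 + 23 = 2)
o(H) = -5 (o(H) = -1*5 = -5)
((o(4) - 1*(-5)) + I)**2/c = ((-5 - 1*(-5)) + 2)**2/(-7427) = ((-5 + 5) + 2)**2*(-1/7427) = (0 + 2)**2*(-1/7427) = 2**2*(-1/7427) = 4*(-1/7427) = -4/7427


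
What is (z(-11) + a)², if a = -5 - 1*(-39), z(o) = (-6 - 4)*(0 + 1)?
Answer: 576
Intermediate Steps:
z(o) = -10 (z(o) = -10*1 = -10)
a = 34 (a = -5 + 39 = 34)
(z(-11) + a)² = (-10 + 34)² = 24² = 576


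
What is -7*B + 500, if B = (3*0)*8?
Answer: 500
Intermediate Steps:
B = 0 (B = 0*8 = 0)
-7*B + 500 = -7*0 + 500 = 0 + 500 = 500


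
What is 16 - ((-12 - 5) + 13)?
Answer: 20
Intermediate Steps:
16 - ((-12 - 5) + 13) = 16 - (-17 + 13) = 16 - 1*(-4) = 16 + 4 = 20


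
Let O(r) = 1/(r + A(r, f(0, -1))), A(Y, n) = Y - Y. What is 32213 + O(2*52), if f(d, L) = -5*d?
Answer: 3350153/104 ≈ 32213.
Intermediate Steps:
A(Y, n) = 0
O(r) = 1/r (O(r) = 1/(r + 0) = 1/r)
32213 + O(2*52) = 32213 + 1/(2*52) = 32213 + 1/104 = 3350153/104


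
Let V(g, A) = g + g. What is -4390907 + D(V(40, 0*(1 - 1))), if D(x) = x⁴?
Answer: 36569093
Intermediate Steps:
V(g, A) = 2*g
-4390907 + D(V(40, 0*(1 - 1))) = -4390907 + (2*40)⁴ = -4390907 + 80⁴ = -4390907 + 40960000 = 36569093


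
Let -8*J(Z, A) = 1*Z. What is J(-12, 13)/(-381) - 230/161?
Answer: -2547/1778 ≈ -1.4325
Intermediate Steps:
J(Z, A) = -Z/8
J(-12, 13)/(-381) - 230/161 = -⅛*(-12)/(-381) - 230/161 = (3/2)*(-1/381) - 230*1/161 = -1/254 - 10/7 = -2547/1778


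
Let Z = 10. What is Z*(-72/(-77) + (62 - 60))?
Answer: 2260/77 ≈ 29.351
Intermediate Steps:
Z*(-72/(-77) + (62 - 60)) = 10*(-72/(-77) + (62 - 60)) = 10*(-72*(-1/77) + 2) = 10*(72/77 + 2) = 10*(226/77) = 2260/77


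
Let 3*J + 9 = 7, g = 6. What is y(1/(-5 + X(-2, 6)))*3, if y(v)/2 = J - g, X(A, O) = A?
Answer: -40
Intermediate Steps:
J = -2/3 (J = -3 + (1/3)*7 = -3 + 7/3 = -2/3 ≈ -0.66667)
y(v) = -40/3 (y(v) = 2*(-2/3 - 1*6) = 2*(-2/3 - 6) = 2*(-20/3) = -40/3)
y(1/(-5 + X(-2, 6)))*3 = -40/3*3 = -40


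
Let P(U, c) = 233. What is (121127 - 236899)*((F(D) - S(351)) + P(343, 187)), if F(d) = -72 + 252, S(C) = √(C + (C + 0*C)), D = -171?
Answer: -47813836 + 347316*√78 ≈ -4.4746e+7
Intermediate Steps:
S(C) = √2*√C (S(C) = √(C + (C + 0)) = √(C + C) = √(2*C) = √2*√C)
F(d) = 180
(121127 - 236899)*((F(D) - S(351)) + P(343, 187)) = (121127 - 236899)*((180 - √2*√351) + 233) = -115772*((180 - √2*3*√39) + 233) = -115772*((180 - 3*√78) + 233) = -115772*(413 - 3*√78) = -47813836 + 347316*√78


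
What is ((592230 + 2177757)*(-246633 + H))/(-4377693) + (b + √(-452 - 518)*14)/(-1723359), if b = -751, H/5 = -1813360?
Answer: 14819789239614759544/2514778876929 - 14*I*√970/1723359 ≈ 5.8931e+6 - 0.00025301*I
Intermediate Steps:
H = -9066800 (H = 5*(-1813360) = -9066800)
((592230 + 2177757)*(-246633 + H))/(-4377693) + (b + √(-452 - 518)*14)/(-1723359) = ((592230 + 2177757)*(-246633 - 9066800))/(-4377693) + (-751 + √(-452 - 518)*14)/(-1723359) = (2769987*(-9313433))*(-1/4377693) + (-751 + √(-970)*14)*(-1/1723359) = -25798088335371*(-1/4377693) + (-751 + (I*√970)*14)*(-1/1723359) = 8599362778457/1459231 + (-751 + 14*I*√970)*(-1/1723359) = 8599362778457/1459231 + (751/1723359 - 14*I*√970/1723359) = 14819789239614759544/2514778876929 - 14*I*√970/1723359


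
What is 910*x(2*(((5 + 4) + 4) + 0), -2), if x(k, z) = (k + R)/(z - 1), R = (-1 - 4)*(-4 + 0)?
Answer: -41860/3 ≈ -13953.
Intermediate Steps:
R = 20 (R = -5*(-4) = 20)
x(k, z) = (20 + k)/(-1 + z) (x(k, z) = (k + 20)/(z - 1) = (20 + k)/(-1 + z))
910*x(2*(((5 + 4) + 4) + 0), -2) = 910*((20 + 2*(((5 + 4) + 4) + 0))/(-1 - 2)) = 910*((20 + 2*((9 + 4) + 0))/(-3)) = 910*(-(20 + 2*(13 + 0))/3) = 910*(-(20 + 2*13)/3) = 910*(-(20 + 26)/3) = 910*(-⅓*46) = 910*(-46/3) = -41860/3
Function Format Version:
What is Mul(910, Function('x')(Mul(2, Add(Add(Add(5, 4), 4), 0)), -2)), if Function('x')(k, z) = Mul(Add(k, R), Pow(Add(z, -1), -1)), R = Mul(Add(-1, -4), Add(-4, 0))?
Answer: Rational(-41860, 3) ≈ -13953.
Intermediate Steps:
R = 20 (R = Mul(-5, -4) = 20)
Function('x')(k, z) = Mul(Pow(Add(-1, z), -1), Add(20, k)) (Function('x')(k, z) = Mul(Add(k, 20), Pow(Add(z, -1), -1)) = Mul(Add(20, k), Pow(Add(-1, z), -1)) = Mul(Pow(Add(-1, z), -1), Add(20, k)))
Mul(910, Function('x')(Mul(2, Add(Add(Add(5, 4), 4), 0)), -2)) = Mul(910, Mul(Pow(Add(-1, -2), -1), Add(20, Mul(2, Add(Add(Add(5, 4), 4), 0))))) = Mul(910, Mul(Pow(-3, -1), Add(20, Mul(2, Add(Add(9, 4), 0))))) = Mul(910, Mul(Rational(-1, 3), Add(20, Mul(2, Add(13, 0))))) = Mul(910, Mul(Rational(-1, 3), Add(20, Mul(2, 13)))) = Mul(910, Mul(Rational(-1, 3), Add(20, 26))) = Mul(910, Mul(Rational(-1, 3), 46)) = Mul(910, Rational(-46, 3)) = Rational(-41860, 3)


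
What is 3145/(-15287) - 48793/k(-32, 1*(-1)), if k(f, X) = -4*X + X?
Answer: -745908026/45861 ≈ -16265.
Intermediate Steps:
k(f, X) = -3*X
3145/(-15287) - 48793/k(-32, 1*(-1)) = 3145/(-15287) - 48793/((-3*(-1))) = 3145*(-1/15287) - 48793/((-3*(-1))) = -3145/15287 - 48793/3 = -745908026/45861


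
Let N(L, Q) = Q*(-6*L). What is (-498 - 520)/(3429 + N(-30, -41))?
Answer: 1018/3951 ≈ 0.25766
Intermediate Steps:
N(L, Q) = -6*L*Q
(-498 - 520)/(3429 + N(-30, -41)) = (-498 - 520)/(3429 - 6*(-30)*(-41)) = -1018/(3429 - 7380) = -1018/(-3951) = -1018*(-1/3951) = 1018/3951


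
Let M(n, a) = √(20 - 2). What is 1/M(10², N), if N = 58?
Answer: √2/6 ≈ 0.23570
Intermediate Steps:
M(n, a) = 3*√2 (M(n, a) = √18 = 3*√2)
1/M(10², N) = 1/(3*√2) = √2/6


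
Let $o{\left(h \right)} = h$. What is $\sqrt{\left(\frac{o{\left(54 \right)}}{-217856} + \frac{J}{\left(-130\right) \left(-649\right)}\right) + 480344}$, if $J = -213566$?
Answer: $\frac{\sqrt{158476646935918209339870}}{574390960} \approx 693.07$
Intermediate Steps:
$\sqrt{\left(\frac{o{\left(54 \right)}}{-217856} + \frac{J}{\left(-130\right) \left(-649\right)}\right) + 480344} = \sqrt{\left(\frac{54}{-217856} - \frac{213566}{\left(-130\right) \left(-649\right)}\right) + 480344} = \sqrt{\left(54 \left(- \frac{1}{217856}\right) - \frac{213566}{84370}\right) + 480344} = \sqrt{\left(- \frac{27}{108928} - \frac{106783}{42185}\right) + 480344} = \sqrt{- \frac{11632797619}{4595127680} + 480344} = \sqrt{\frac{2207230377524301}{4595127680}} = \frac{\sqrt{158476646935918209339870}}{574390960}$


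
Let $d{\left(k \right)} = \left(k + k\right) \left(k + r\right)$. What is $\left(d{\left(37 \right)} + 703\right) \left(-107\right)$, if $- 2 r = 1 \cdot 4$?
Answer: $-352351$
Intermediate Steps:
$r = -2$ ($r = - \frac{1 \cdot 4}{2} = \left(- \frac{1}{2}\right) 4 = -2$)
$d{\left(k \right)} = 2 k \left(-2 + k\right)$ ($d{\left(k \right)} = \left(k + k\right) \left(k - 2\right) = 2 k \left(-2 + k\right)$)
$\left(d{\left(37 \right)} + 703\right) \left(-107\right) = \left(2 \cdot 37 \left(-2 + 37\right) + 703\right) \left(-107\right) = \left(2 \cdot 37 \cdot 35 + 703\right) \left(-107\right) = \left(2590 + 703\right) \left(-107\right) = 3293 \left(-107\right) = -352351$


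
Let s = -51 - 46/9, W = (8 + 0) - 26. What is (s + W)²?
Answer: 444889/81 ≈ 5492.5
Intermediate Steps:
W = -18 (W = 8 - 26 = -18)
s = -505/9 (s = -51 - 46/9 = -505/9 ≈ -56.111)
(s + W)² = (-505/9 - 18)² = (-667/9)² = 444889/81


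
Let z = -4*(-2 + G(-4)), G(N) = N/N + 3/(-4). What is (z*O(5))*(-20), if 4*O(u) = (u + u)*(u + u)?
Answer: -3500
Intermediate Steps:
G(N) = ¼ (G(N) = 1 + 3*(-¼) = 1 - ¾ = ¼)
O(u) = u² (O(u) = ((u + u)*(u + u))/4 = ((2*u)*(2*u))/4 = (4*u²)/4 = u²)
z = 7 (z = -4*(-2 + ¼) = -4*(-7/4) = 7)
(z*O(5))*(-20) = (7*5²)*(-20) = (7*25)*(-20) = 175*(-20) = -3500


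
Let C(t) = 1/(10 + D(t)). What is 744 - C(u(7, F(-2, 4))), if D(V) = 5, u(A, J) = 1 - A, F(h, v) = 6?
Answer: 11159/15 ≈ 743.93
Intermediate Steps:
C(t) = 1/15 (C(t) = 1/(10 + 5) = 1/15)
744 - C(u(7, F(-2, 4))) = 744 - 1*1/15 = 744 - 1/15 = 11159/15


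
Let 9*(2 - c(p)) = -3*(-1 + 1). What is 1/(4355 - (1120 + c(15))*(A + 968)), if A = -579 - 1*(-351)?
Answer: -1/825925 ≈ -1.2108e-6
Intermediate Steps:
A = -228 (A = -579 + 351 = -228)
c(p) = 2 (c(p) = 2 - (-1)*(-1 + 1)/3 = 2 - (-1)*0/3 = 2 - 1/9*0 = 2 + 0 = 2)
1/(4355 - (1120 + c(15))*(A + 968)) = 1/(4355 - (1120 + 2)*(-228 + 968)) = 1/(4355 - 1122*740) = 1/(4355 - 1*830280) = 1/(4355 - 830280) = 1/(-825925) = -1/825925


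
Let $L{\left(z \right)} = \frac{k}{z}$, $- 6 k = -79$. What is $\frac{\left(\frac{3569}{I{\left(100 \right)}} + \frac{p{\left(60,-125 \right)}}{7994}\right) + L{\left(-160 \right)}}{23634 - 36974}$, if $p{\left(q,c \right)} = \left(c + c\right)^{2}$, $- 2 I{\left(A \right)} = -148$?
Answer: $- \frac{7945657409}{1893925689600} \approx -0.0041953$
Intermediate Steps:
$k = \frac{79}{6}$ ($k = \left(- \frac{1}{6}\right) \left(-79\right) = \frac{79}{6} \approx 13.167$)
$L{\left(z \right)} = \frac{79}{6 z}$
$I{\left(A \right)} = 74$ ($I{\left(A \right)} = \left(- \frac{1}{2}\right) \left(-148\right) = 74$)
$p{\left(q,c \right)} = 4 c^{2}$ ($p{\left(q,c \right)} = \left(2 c\right)^{2} = 4 c^{2}$)
$\frac{\left(\frac{3569}{I{\left(100 \right)}} + \frac{p{\left(60,-125 \right)}}{7994}\right) + L{\left(-160 \right)}}{23634 - 36974} = \frac{\left(\frac{3569}{74} + \frac{4 \left(-125\right)^{2}}{7994}\right) + \frac{79}{6 \left(-160\right)}}{23634 - 36974} = \frac{\left(3569 \cdot \frac{1}{74} + 4 \cdot 15625 \cdot \frac{1}{7994}\right) + \frac{79}{6} \left(- \frac{1}{160}\right)}{-13340} = \left(\left(\frac{3569}{74} + 62500 \cdot \frac{1}{7994}\right) - \frac{79}{960}\right) \left(- \frac{1}{13340}\right) = \left(\left(\frac{3569}{74} + \frac{31250}{3997}\right) - \frac{79}{960}\right) \left(- \frac{1}{13340}\right) = \left(\frac{16577793}{295778} - \frac{79}{960}\right) \left(- \frac{1}{13340}\right) = \frac{7945657409}{141973440} \left(- \frac{1}{13340}\right) = - \frac{7945657409}{1893925689600}$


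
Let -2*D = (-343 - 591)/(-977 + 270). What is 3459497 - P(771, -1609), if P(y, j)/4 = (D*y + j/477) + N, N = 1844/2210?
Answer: 1289941333071623/372649095 ≈ 3.4615e+6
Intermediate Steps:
D = -467/707 (D = -(-343 - 591)/(2*(-977 + 270)) = -(-467)/(-707) = -(-467)*(-1)/707 = -½*934/707 = -467/707 ≈ -0.66054)
N = 922/1105 (N = 1844*(1/2210) = 922/1105 ≈ 0.83439)
P(y, j) = 3688/1105 - 1868*y/707 + 4*j/477 (P(y, j) = 4*((-467*y/707 + j/477) + 922/1105) = 4*(922/1105 - 467*y/707 + j/477) = 3688/1105 - 1868*y/707 + 4*j/477)
3459497 - P(771, -1609) = 3459497 - (3688/1105 - 1868/707*771 + (4/477)*(-1609)) = 3459497 - (3688/1105 - 1440228/707 - 6436/477) = 3459497 - 1*(-762906866408/372649095) = 3459497 + 762906866408/372649095 = 1289941333071623/372649095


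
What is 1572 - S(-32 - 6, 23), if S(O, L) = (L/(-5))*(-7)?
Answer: 7699/5 ≈ 1539.8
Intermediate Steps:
S(O, L) = 7*L/5 (S(O, L) = (L*(-1/5))*(-7) = -L/5*(-7) = 7*L/5)
1572 - S(-32 - 6, 23) = 1572 - 7*23/5 = 1572 - 1*161/5 = 1572 - 161/5 = 7699/5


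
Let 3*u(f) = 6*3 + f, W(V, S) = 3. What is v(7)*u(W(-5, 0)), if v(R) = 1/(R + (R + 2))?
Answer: 7/16 ≈ 0.43750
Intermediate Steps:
u(f) = 6 + f/3 (u(f) = (6*3 + f)/3 = (18 + f)/3 = 6 + f/3)
v(R) = 1/(2 + 2*R) (v(R) = 1/(R + (2 + R)) = 1/(2 + 2*R))
v(7)*u(W(-5, 0)) = (1/(2*(1 + 7)))*(6 + (1/3)*3) = ((1/2)/8)*(6 + 1) = ((1/2)*(1/8))*7 = (1/16)*7 = 7/16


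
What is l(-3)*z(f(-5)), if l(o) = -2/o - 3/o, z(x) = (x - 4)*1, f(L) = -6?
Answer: -50/3 ≈ -16.667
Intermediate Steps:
z(x) = -4 + x (z(x) = (-4 + x)*1 = -4 + x)
l(o) = -5/o
l(-3)*z(f(-5)) = (-5/(-3))*(-4 - 6) = -5*(-1/3)*(-10) = (5/3)*(-10) = -50/3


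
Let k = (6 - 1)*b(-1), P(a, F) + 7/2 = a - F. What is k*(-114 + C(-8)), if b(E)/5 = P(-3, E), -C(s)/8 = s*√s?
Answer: 15675 - 17600*I*√2 ≈ 15675.0 - 24890.0*I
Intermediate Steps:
C(s) = -8*s^(3/2) (C(s) = -8*s*√s = -8*s^(3/2))
P(a, F) = -7/2 + a - F (P(a, F) = -7/2 + (a - F) = -7/2 + a - F)
b(E) = -65/2 - 5*E (b(E) = 5*(-7/2 - 3 - E) = 5*(-13/2 - E) = -65/2 - 5*E)
k = -275/2 (k = (6 - 1)*(-65/2 - 5*(-1)) = 5*(-65/2 + 5) = 5*(-55/2) = -275/2 ≈ -137.50)
k*(-114 + C(-8)) = -275*(-114 - (-128)*I*√2)/2 = -275*(-114 + 128*I*√2)/2 = 15675 - 17600*I*√2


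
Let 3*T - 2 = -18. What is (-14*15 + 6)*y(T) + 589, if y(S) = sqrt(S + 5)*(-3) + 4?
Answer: -227 + 204*I*sqrt(3) ≈ -227.0 + 353.34*I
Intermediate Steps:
T = -16/3 (T = 2/3 + (1/3)*(-18) = 2/3 - 6 = -16/3 ≈ -5.3333)
y(S) = 4 - 3*sqrt(5 + S) (y(S) = sqrt(5 + S)*(-3) + 4 = -3*sqrt(5 + S) + 4 = 4 - 3*sqrt(5 + S))
(-14*15 + 6)*y(T) + 589 = (-14*15 + 6)*(4 - 3*sqrt(5 - 16/3)) + 589 = (-210 + 6)*(4 - I*sqrt(3)) + 589 = -204*(4 - I*sqrt(3)) + 589 = (-816 + 204*I*sqrt(3)) + 589 = -227 + 204*I*sqrt(3)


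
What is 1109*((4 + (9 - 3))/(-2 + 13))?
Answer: 11090/11 ≈ 1008.2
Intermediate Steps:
1109*((4 + (9 - 3))/(-2 + 13)) = 1109*((4 + 6)/11) = 1109*(10*(1/11)) = 1109*(10/11) = 11090/11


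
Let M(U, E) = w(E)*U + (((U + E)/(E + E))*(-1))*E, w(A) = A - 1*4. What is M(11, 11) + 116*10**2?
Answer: 11666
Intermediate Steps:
w(A) = -4 + A (w(A) = A - 4 = -4 + A)
M(U, E) = -E/2 - U/2 + U*(-4 + E) (M(U, E) = (-4 + E)*U + (((U + E)/(E + E))*(-1))*E = U*(-4 + E) + (((E + U)/((2*E)))*(-1))*E = U*(-4 + E) + (((E + U)*(1/(2*E)))*(-1))*E = U*(-4 + E) + (((E + U)/(2*E))*(-1))*E = U*(-4 + E) + (-(E + U)/(2*E))*E = U*(-4 + E) + (-E/2 - U/2) = -E/2 - U/2 + U*(-4 + E))
M(11, 11) + 116*10**2 = (-1/2*11 - 1/2*11 + 11*(-4 + 11)) + 116*10**2 = (-11/2 - 11/2 + 11*7) + 116*100 = (-11/2 - 11/2 + 77) + 11600 = 66 + 11600 = 11666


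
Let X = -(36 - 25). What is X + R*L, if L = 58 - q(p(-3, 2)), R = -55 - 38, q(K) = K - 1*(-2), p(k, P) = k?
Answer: -5498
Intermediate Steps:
q(K) = 2 + K (q(K) = K + 2 = 2 + K)
R = -93
X = -11 (X = -1*11 = -11)
L = 59 (L = 58 - (2 - 3) = 58 - 1*(-1) = 58 + 1 = 59)
X + R*L = -11 - 93*59 = -11 - 5487 = -5498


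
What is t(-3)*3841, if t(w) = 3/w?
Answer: -3841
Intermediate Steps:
t(-3)*3841 = (3/(-3))*3841 = (3*(-1/3))*3841 = -1*3841 = -3841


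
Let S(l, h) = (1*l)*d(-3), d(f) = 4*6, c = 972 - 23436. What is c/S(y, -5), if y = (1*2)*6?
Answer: -78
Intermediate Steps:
c = -22464
y = 12 (y = 2*6 = 12)
d(f) = 24
S(l, h) = 24*l (S(l, h) = (1*l)*24 = l*24 = 24*l)
c/S(y, -5) = -22464/(24*12) = -22464/288 = -22464*1/288 = -78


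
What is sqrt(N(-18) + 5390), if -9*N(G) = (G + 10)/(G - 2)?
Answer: 2*sqrt(303185)/15 ≈ 73.416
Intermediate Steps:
N(G) = -(10 + G)/(9*(-2 + G)) (N(G) = -(G + 10)/(9*(G - 2)) = -(10 + G)/(9*(-2 + G)))
sqrt(N(-18) + 5390) = sqrt((-10 - 1*(-18))/(9*(-2 - 18)) + 5390) = sqrt((1/9)*(-10 + 18)/(-20) + 5390) = sqrt((1/9)*(-1/20)*8 + 5390) = sqrt(-2/45 + 5390) = sqrt(242548/45) = 2*sqrt(303185)/15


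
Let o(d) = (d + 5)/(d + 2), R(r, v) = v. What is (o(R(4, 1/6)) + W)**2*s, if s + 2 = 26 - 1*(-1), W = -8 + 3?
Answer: 28900/169 ≈ 171.01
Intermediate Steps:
W = -5
o(d) = (5 + d)/(2 + d)
s = 25 (s = -2 + (26 - 1*(-1)) = -2 + (26 + 1) = -2 + 27 = 25)
(o(R(4, 1/6)) + W)**2*s = ((5 + 1/6)/(2 + 1/6) - 5)**2*25 = ((31/6)/(13/6) - 5)**2*25 = ((6/13)*(31/6) - 5)**2*25 = (31/13 - 5)**2*25 = (-34/13)**2*25 = (1156/169)*25 = 28900/169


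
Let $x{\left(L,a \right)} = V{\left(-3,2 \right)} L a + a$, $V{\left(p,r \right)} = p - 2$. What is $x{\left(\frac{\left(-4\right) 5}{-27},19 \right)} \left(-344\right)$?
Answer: $\frac{477128}{27} \approx 17671.0$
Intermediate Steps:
$V{\left(p,r \right)} = -2 + p$
$x{\left(L,a \right)} = a - 5 L a$ ($x{\left(L,a \right)} = \left(-2 - 3\right) L a + a = - 5 L a + a = a - 5 L a$)
$x{\left(\frac{\left(-4\right) 5}{-27},19 \right)} \left(-344\right) = 19 \left(1 - 5 \frac{\left(-4\right) 5}{-27}\right) \left(-344\right) = 19 \left(1 - 5 \left(\left(-20\right) \left(- \frac{1}{27}\right)\right)\right) \left(-344\right) = 19 \left(1 - \frac{100}{27}\right) \left(-344\right) = 19 \left(- \frac{73}{27}\right) \left(-344\right) = \left(- \frac{1387}{27}\right) \left(-344\right) = \frac{477128}{27}$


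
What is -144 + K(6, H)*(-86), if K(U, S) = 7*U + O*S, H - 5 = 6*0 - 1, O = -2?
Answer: -3068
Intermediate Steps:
H = 4 (H = 5 + (6*0 - 1) = 5 + (0 - 1) = 5 - 1 = 4)
K(U, S) = -2*S + 7*U (K(U, S) = 7*U - 2*S = -2*S + 7*U)
-144 + K(6, H)*(-86) = -144 + (-2*4 + 7*6)*(-86) = -144 + (-8 + 42)*(-86) = -144 + 34*(-86) = -144 - 2924 = -3068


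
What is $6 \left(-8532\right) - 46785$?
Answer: $-97977$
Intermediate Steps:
$6 \left(-8532\right) - 46785 = -51192 - 46785 = -97977$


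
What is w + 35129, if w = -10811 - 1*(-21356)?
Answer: 45674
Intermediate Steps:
w = 10545 (w = -10811 + 21356 = 10545)
w + 35129 = 10545 + 35129 = 45674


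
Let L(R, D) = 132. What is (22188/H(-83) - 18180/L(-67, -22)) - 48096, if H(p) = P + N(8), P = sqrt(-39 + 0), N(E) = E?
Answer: 3*(-176857*sqrt(39) + 1333500*I)/(11*(sqrt(39) - 8*I)) ≈ -46510.0 - 1345.3*I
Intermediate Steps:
P = I*sqrt(39) (P = sqrt(-39) = I*sqrt(39) ≈ 6.245*I)
H(p) = 8 + I*sqrt(39) (H(p) = I*sqrt(39) + 8 = 8 + I*sqrt(39))
(22188/H(-83) - 18180/L(-67, -22)) - 48096 = (22188/(8 + I*sqrt(39)) - 18180/132) - 48096 = (22188/(8 + I*sqrt(39)) - 18180*1/132) - 48096 = (22188/(8 + I*sqrt(39)) - 1515/11) - 48096 = (-1515/11 + 22188/(8 + I*sqrt(39))) - 48096 = -530571/11 + 22188/(8 + I*sqrt(39))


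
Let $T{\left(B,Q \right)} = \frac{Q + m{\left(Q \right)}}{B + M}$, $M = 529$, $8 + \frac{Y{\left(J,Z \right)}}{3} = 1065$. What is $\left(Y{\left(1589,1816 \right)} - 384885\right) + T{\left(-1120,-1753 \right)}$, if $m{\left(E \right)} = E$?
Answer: $- \frac{225589468}{591} \approx -3.8171 \cdot 10^{5}$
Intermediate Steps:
$Y{\left(J,Z \right)} = 3171$ ($Y{\left(J,Z \right)} = -24 + 3 \cdot 1065 = -24 + 3195 = 3171$)
$T{\left(B,Q \right)} = \frac{2 Q}{529 + B}$ ($T{\left(B,Q \right)} = \frac{Q + Q}{B + 529} = \frac{2 Q}{529 + B}$)
$\left(Y{\left(1589,1816 \right)} - 384885\right) + T{\left(-1120,-1753 \right)} = \left(3171 - 384885\right) + 2 \left(-1753\right) \frac{1}{529 - 1120} = -381714 + 2 \left(-1753\right) \frac{1}{-591} = -381714 + 2 \left(-1753\right) \left(- \frac{1}{591}\right) = -381714 + \frac{3506}{591} = - \frac{225589468}{591}$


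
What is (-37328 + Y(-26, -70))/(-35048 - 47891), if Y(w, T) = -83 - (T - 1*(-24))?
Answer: 37365/82939 ≈ 0.45051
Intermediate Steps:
Y(w, T) = -107 - T (Y(w, T) = -83 - (T + 24) = -83 - (24 + T) = -83 + (-24 - T) = -107 - T)
(-37328 + Y(-26, -70))/(-35048 - 47891) = (-37328 + (-107 - 1*(-70)))/(-35048 - 47891) = (-37328 + (-107 + 70))/(-82939) = (-37328 - 37)*(-1/82939) = -37365*(-1/82939) = 37365/82939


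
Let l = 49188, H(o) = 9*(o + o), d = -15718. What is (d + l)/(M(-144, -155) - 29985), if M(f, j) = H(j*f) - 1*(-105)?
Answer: 3347/37188 ≈ 0.090002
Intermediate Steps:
H(o) = 18*o (H(o) = 9*(2*o) = 18*o)
M(f, j) = 105 + 18*f*j (M(f, j) = 18*(j*f) - 1*(-105) = 18*(f*j) + 105 = 18*f*j + 105 = 105 + 18*f*j)
(d + l)/(M(-144, -155) - 29985) = (-15718 + 49188)/((105 + 18*(-144)*(-155)) - 29985) = 33470/((105 + 401760) - 29985) = 33470/(401865 - 29985) = 33470/371880 = 33470*(1/371880) = 3347/37188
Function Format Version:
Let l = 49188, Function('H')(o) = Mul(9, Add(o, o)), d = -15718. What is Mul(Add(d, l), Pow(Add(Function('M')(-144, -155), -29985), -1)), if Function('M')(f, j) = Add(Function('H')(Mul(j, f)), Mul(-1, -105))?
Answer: Rational(3347, 37188) ≈ 0.090002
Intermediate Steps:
Function('H')(o) = Mul(18, o) (Function('H')(o) = Mul(9, Mul(2, o)) = Mul(18, o))
Function('M')(f, j) = Add(105, Mul(18, f, j)) (Function('M')(f, j) = Add(Mul(18, Mul(j, f)), Mul(-1, -105)) = Add(Mul(18, Mul(f, j)), 105) = Add(Mul(18, f, j), 105) = Add(105, Mul(18, f, j)))
Mul(Add(d, l), Pow(Add(Function('M')(-144, -155), -29985), -1)) = Mul(Add(-15718, 49188), Pow(Add(Add(105, Mul(18, -144, -155)), -29985), -1)) = Mul(33470, Pow(Add(Add(105, 401760), -29985), -1)) = Mul(33470, Pow(Add(401865, -29985), -1)) = Mul(33470, Pow(371880, -1)) = Mul(33470, Rational(1, 371880)) = Rational(3347, 37188)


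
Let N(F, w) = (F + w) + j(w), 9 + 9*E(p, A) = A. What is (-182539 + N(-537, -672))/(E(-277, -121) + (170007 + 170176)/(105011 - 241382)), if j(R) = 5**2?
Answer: 75163467699/6929959 ≈ 10846.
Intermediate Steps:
E(p, A) = -1 + A/9
j(R) = 25
N(F, w) = 25 + F + w (N(F, w) = (F + w) + 25 = 25 + F + w)
(-182539 + N(-537, -672))/(E(-277, -121) + (170007 + 170176)/(105011 - 241382)) = (-182539 + (25 - 537 - 672))/((-1 + (1/9)*(-121)) + (170007 + 170176)/(105011 - 241382)) = (-182539 - 1184)/((-1 - 121/9) + 340183/(-136371)) = -183723/(-130/9 + 340183*(-1/136371)) = -183723/(-130/9 - 340183/136371) = -183723/(-6929959/409113) = -183723*(-409113/6929959) = 75163467699/6929959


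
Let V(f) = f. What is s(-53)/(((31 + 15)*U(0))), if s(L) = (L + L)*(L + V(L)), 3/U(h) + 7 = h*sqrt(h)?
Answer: -39326/69 ≈ -569.94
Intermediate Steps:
U(h) = 3/(-7 + h**(3/2)) (U(h) = 3/(-7 + h*sqrt(h)) = 3/(-7 + h**(3/2)))
s(L) = 4*L**2 (s(L) = (L + L)*(L + L) = (2*L)*(2*L) = 4*L**2)
s(-53)/(((31 + 15)*U(0))) = (4*(-53)**2)/(((31 + 15)*(3/(-7 + 0**(3/2))))) = (4*2809)/((46*(3/(-7 + 0)))) = 11236/((46*(3/(-7)))) = 11236/((46*(3*(-1/7)))) = 11236/((46*(-3/7))) = 11236/(-138/7) = 11236*(-7/138) = -39326/69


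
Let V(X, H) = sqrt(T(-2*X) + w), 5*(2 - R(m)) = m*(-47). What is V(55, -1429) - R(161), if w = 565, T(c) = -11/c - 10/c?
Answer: -7577/5 + sqrt(6838810)/110 ≈ -1491.6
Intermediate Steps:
T(c) = -21/c
R(m) = 2 + 47*m/5 (R(m) = 2 - m*(-47)/5 = 2 - (-47)*m/5 = 2 + 47*m/5)
V(X, H) = sqrt(565 + 21/(2*X)) (V(X, H) = sqrt(-21*(-1/(2*X)) + 565) = sqrt(-(-21)/(2*X) + 565) = sqrt(21/(2*X) + 565) = sqrt(565 + 21/(2*X)))
V(55, -1429) - R(161) = sqrt(2260 + 42/55)/2 - (2 + (47/5)*161) = sqrt(2260 + 42*(1/55))/2 - (2 + 7567/5) = sqrt(2260 + 42/55)/2 - 1*7577/5 = sqrt(124342/55)/2 - 7577/5 = (sqrt(6838810)/55)/2 - 7577/5 = sqrt(6838810)/110 - 7577/5 = -7577/5 + sqrt(6838810)/110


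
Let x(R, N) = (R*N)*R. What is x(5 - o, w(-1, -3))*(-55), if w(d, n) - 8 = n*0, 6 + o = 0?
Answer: -53240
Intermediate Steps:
o = -6 (o = -6 + 0 = -6)
w(d, n) = 8 (w(d, n) = 8 + n*0 = 8 + 0 = 8)
x(R, N) = N*R² (x(R, N) = (N*R)*R = N*R²)
x(5 - o, w(-1, -3))*(-55) = (8*(5 - 1*(-6))²)*(-55) = (8*(5 + 6)²)*(-55) = (8*11²)*(-55) = (8*121)*(-55) = 968*(-55) = -53240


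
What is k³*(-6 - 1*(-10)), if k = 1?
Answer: 4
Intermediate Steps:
k³*(-6 - 1*(-10)) = 1³*(-6 - 1*(-10)) = 1*(-6 + 10) = 1*4 = 4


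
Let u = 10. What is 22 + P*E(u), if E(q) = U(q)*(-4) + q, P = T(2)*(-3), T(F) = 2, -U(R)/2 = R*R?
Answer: -4838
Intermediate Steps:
U(R) = -2*R**2 (U(R) = -2*R*R = -2*R**2)
P = -6 (P = 2*(-3) = -6)
E(q) = q + 8*q**2 (E(q) = -2*q**2*(-4) + q = 8*q**2 + q = q + 8*q**2)
22 + P*E(u) = 22 - 60*(1 + 8*10) = 22 - 60*(1 + 80) = 22 - 60*81 = 22 - 6*810 = 22 - 4860 = -4838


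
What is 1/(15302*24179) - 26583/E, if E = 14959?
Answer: -1405052278265/790662342946 ≈ -1.7771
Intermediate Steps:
1/(15302*24179) - 26583/E = 1/(15302*24179) - 26583/14959 = (1/15302)*(1/24179) - 26583*1/14959 = 1/369987058 - 26583/14959 = -1405052278265/790662342946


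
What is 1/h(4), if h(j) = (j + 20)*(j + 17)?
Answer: 1/504 ≈ 0.0019841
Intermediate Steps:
h(j) = (17 + j)*(20 + j) (h(j) = (20 + j)*(17 + j) = (17 + j)*(20 + j))
1/h(4) = 1/(340 + 4**2 + 37*4) = 1/(340 + 16 + 148) = 1/504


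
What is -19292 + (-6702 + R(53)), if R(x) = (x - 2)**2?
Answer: -23393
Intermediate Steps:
R(x) = (-2 + x)**2
-19292 + (-6702 + R(53)) = -19292 + (-6702 + (-2 + 53)**2) = -19292 + (-6702 + 51**2) = -19292 + (-6702 + 2601) = -19292 - 4101 = -23393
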